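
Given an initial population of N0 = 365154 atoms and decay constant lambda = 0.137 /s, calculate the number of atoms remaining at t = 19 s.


N = N0 * exp(-lambda * t)
N = 365154 * exp(-0.137 * 19)
N = 27040

27040


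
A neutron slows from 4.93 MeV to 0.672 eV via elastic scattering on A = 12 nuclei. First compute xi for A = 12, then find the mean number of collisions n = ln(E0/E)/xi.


xi = 1 + (A-1)^2/(2A)*ln((A-1)/(A+1)) = 0.1577690 (for A = 12)
n = ln(E0/E) / xi
n = ln(4.93e6 / 0.672) / 0.1577690
n = ln(7.336310e+06) / 0.1577690 = 100.20

100.20


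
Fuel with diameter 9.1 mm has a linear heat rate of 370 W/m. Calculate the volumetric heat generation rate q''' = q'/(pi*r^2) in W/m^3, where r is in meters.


r = D / 2 / 1000 = 9.1 / 2 / 1000 = 0.00455 m
q''' = q' / (pi * r^2)
q''' = 370 / (pi * 0.00455^2)
q''' = 5.6889e+06 W/m^3

5.6889e+06


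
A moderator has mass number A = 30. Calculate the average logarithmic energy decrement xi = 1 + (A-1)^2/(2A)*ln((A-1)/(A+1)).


xi = 1 + (A-1)^2/(2A) * ln((A-1)/(A+1))
xi = 1 + (30-1)^2/(2*30) * ln((30-1)/(30 +1))
xi = 0.065209

0.065209


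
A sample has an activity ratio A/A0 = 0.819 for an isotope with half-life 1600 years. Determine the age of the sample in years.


lambda = ln(2) / t_half = ln(2) / 1600 = 4.332170e-04 /yr
t = -ln(A/A0) / lambda
t = -ln(0.819) / 4.332170e-04
t = 460.90 yr

460.90


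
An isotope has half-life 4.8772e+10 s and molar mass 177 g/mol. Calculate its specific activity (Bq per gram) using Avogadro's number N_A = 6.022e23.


lambda = ln(2) / t_half = ln(2) / 4.8772e+10 = 1.421199e-11 /s
SA = lambda * N_A / M
SA = 1.421199e-11 * 6.022e23 / 177
SA = 4.8353e+10 Bq/g

4.8353e+10


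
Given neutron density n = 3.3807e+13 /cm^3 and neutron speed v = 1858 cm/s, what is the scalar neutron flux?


phi = n * v
phi = 3.3807e+13 * 1858
phi = 6.2813e+16 /cm^2/s

6.2813e+16


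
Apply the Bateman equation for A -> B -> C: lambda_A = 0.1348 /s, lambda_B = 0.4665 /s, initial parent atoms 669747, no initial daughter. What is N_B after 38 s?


N_B(t) = lambda_A * N_A0 / (lambda_B - lambda_A) * [exp(-lambda_A*t) - exp(-lambda_B*t)]
exp(-0.1348*38) = 0.005961698; exp(-0.4665*38) = 2.001067e-08
N_B = 0.1348 * 669747 / (0.4665 - 0.1348) * (0.005961698 - 2.001067e-08)
N_B = 1622.6

1622.6


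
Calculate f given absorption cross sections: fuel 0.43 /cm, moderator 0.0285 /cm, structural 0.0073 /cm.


f = Sigma_a_fuel / (Sigma_a_fuel + Sigma_a_mod + Sigma_a_other)
f = 0.43 / (0.43 + 0.0285 + 0.0073)
f = 0.92314

0.92314


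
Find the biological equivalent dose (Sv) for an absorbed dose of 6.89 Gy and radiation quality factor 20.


H = D * Q
H = 6.89 * 20
H = 137.80 Sv

137.80


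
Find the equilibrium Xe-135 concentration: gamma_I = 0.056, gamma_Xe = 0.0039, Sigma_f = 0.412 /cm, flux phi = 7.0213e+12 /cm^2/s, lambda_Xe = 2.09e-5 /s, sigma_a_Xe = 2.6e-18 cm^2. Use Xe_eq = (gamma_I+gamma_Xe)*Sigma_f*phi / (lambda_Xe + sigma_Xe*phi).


Xe_eq = (gamma_I + gamma_Xe) * Sigma_f * phi / (lambda_Xe + sigma_Xe * phi)
Numerator = (0.056 + 0.0039) * 0.412 * 7.0213e+12 = 1.732773e+11
Denominator = 2.09e-5 + 2.6e-18 * 7.0213e+12 = 3.915538e-05
Xe_eq = 1.732773e+11 / 3.915538e-05 = 4.4254e+15 /cm^3

4.4254e+15


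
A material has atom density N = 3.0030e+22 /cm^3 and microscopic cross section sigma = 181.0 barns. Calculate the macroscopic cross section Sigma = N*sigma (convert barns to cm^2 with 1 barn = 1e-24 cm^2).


Sigma = N * sigma_barns * 1e-24
Sigma = 3.0030e+22 * 181.0 * 1e-24
Sigma = 5.4354 /cm

5.4354


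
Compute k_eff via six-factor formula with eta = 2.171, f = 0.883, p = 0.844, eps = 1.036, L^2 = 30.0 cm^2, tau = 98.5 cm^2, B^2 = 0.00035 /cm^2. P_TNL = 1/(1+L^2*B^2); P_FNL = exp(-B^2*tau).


k_inf = eta*f*p*eps = 2.171*0.883*0.844*1.036 = 1.676188
P_TNL = 1/(1 + L^2*B^2) = 1/(1 + 30.0*0.00035) = 0.9896091
P_FNL = exp(-B^2*tau) = exp(-0.00035*98.5) = 0.9661125
k_eff = k_inf * P_TNL * P_FNL = 1.676188 * 0.9896091 * 0.9661125
k_eff = 1.6026

1.6026


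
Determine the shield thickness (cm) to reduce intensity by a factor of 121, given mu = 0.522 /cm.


x = ln(factor) / mu
x = ln(121) / 0.522
x = 9.1873 cm

9.1873


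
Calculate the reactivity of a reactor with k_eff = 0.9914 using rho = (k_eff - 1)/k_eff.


rho = (k_eff - 1) / k_eff
rho = (0.9914 - 1) / 0.9914
rho = -0.0086746

-0.0086746


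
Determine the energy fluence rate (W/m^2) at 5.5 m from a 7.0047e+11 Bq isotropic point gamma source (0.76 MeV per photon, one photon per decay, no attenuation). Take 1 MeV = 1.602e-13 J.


psi = A * E * 1.602e-13 / (4*pi*r^2)
psi = 7.0047e+11 * 0.76 * 1.602e-13 / (4*pi*5.5^2)
psi = 2.2435e-04 W/m^2

2.2435e-04


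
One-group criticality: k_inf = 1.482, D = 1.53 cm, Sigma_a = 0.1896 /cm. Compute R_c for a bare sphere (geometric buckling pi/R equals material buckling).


L^2 = D / Sigma_a = 1.53 / 0.1896 = 8.069620 cm^2
B_m^2 = (k_inf - 1) / L^2 = (1.482 - 1) / 8.069620 = 0.05973020 /cm^2
For a bare sphere: B_g = pi/R, so R_c = pi / sqrt(B_m^2)
R_c = pi / sqrt(0.05973020) = 12.854 cm

12.854


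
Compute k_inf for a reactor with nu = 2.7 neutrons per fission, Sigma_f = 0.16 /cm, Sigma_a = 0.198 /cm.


k_inf = nu * Sigma_f / Sigma_a
k_inf = 2.7 * 0.16 / 0.198
k_inf = 2.1818

2.1818


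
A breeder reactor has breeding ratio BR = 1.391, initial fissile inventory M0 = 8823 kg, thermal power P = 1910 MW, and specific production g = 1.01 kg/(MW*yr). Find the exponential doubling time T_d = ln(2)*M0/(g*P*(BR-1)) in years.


Breeding gain G = BR - 1 = 1.391 - 1 = 0.391
Fissile production rate = g * P * G = 1.01 * 1910 * 0.391 = 754.2781 kg/yr
T_d = ln(2) * M0 / (g * P * G)
T_d = ln(2) * 8823 / 754.2781 = 8.1079 yr

8.1079


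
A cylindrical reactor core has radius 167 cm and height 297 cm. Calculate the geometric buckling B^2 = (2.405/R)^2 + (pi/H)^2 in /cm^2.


B^2 = (2.405/R)^2 + (pi/H)^2
B^2 = (2.405/167)^2 + (pi/297)^2
B^2 = 3.1928e-04 /cm^2

3.1928e-04


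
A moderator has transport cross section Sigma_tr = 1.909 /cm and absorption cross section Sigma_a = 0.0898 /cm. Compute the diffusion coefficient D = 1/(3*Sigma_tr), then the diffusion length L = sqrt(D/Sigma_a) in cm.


D = 1 / (3 * Sigma_tr) = 1 / (3 * 1.909) = 0.1746115 cm
L = sqrt(D / Sigma_a)
L = sqrt(0.1746115 / 0.0898)
L = 1.3944 cm

1.3944


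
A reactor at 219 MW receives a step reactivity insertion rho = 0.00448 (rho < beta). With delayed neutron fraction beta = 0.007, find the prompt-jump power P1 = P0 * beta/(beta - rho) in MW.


P1/P0 = beta / (beta - rho)
P1/P0 = 0.007 / (0.007 - 0.00448) = 2.777778
P1 = 219 * 2.777778 = 608.33 MW

608.33


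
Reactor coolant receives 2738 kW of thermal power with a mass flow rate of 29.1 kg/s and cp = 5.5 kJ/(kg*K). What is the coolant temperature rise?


dT = Q / (m_dot * cp)
dT = 2738 / (29.1 * 5.5)
dT = 17.107 C

17.107


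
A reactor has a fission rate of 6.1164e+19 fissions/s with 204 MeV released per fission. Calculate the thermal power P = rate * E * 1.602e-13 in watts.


P = fission_rate * E_MeV * 1.602e-13
P = 6.1164e+19 * 204 * 1.602e-13
P = 1.9989e+09 W

1.9989e+09


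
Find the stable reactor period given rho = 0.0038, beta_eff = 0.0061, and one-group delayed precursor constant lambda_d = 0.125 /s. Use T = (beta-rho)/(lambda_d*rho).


T = (beta - rho) / (lambda_d * rho)
T = (0.0061 - 0.0038) / (0.125 * 0.0038)
T = 4.8421 s

4.8421


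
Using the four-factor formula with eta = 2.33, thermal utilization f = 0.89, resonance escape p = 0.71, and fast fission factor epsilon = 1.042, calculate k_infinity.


k_inf = eta * f * p * epsilon
k_inf = 2.33 * 0.89 * 0.71 * 1.042
k_inf = 1.5342

1.5342


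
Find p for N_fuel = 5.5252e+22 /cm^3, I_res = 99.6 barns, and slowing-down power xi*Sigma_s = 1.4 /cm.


p = exp(-N * I * 1e-24 / (xi*Sigma_s))
p = exp(-5.5252e+22 * 99.6 * 1e-24 / 1.4)
p = 0.019628

0.019628


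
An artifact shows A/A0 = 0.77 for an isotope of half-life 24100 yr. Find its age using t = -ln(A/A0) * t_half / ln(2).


lambda = ln(2) / t_half = ln(2) / 24100 = 2.876129e-05 /yr
t = -ln(A/A0) / lambda
t = -ln(0.77) / 2.876129e-05
t = 9087.4 yr

9087.4


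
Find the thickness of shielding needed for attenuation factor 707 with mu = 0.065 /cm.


x = ln(factor) / mu
x = ln(707) / 0.065
x = 100.94 cm

100.94


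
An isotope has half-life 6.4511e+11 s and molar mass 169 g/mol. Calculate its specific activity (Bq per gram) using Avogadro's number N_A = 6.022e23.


lambda = ln(2) / t_half = ln(2) / 6.4511e+11 = 1.074464e-12 /s
SA = lambda * N_A / M
SA = 1.074464e-12 * 6.022e23 / 169
SA = 3.8287e+09 Bq/g

3.8287e+09


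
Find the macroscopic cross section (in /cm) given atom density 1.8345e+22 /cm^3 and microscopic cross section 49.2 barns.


Sigma = N * sigma_barns * 1e-24
Sigma = 1.8345e+22 * 49.2 * 1e-24
Sigma = 0.90257 /cm

0.90257


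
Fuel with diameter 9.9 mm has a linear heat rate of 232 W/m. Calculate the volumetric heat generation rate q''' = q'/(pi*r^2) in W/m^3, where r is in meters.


r = D / 2 / 1000 = 9.9 / 2 / 1000 = 0.00495 m
q''' = q' / (pi * r^2)
q''' = 232 / (pi * 0.00495^2)
q''' = 3.0139e+06 W/m^3

3.0139e+06


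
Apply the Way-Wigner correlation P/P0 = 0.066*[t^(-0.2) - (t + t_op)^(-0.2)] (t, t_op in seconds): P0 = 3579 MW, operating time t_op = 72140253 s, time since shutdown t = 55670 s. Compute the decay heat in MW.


P/P0 = 0.066 * [t^(-0.2) - (t + t_op)^(-0.2)]
P/P0 = 0.066 * [55670^(-0.2) - (55670 + 72140253)^(-0.2)]
P/P0 = 0.066 * [0.1124283 - 0.02681004] = 0.005650805
P = 3579 * 0.005650805 = 20.224 MW

20.224


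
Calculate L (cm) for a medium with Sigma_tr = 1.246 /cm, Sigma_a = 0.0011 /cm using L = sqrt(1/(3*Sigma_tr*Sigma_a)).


D = 1 / (3 * Sigma_tr) = 1 / (3 * 1.246) = 0.2675227 cm
L = sqrt(D / Sigma_a)
L = sqrt(0.2675227 / 0.0011)
L = 15.595 cm

15.595


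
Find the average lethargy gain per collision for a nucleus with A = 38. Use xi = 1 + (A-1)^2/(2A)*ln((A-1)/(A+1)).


xi = 1 + (A-1)^2/(2A) * ln((A-1)/(A+1))
xi = 1 + (38-1)^2/(2*38) * ln((38-1)/(38 +1))
xi = 0.051720

0.051720


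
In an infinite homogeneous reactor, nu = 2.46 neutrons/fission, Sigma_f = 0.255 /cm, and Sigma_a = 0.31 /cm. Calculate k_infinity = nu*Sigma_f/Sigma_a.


k_inf = nu * Sigma_f / Sigma_a
k_inf = 2.46 * 0.255 / 0.31
k_inf = 2.0235

2.0235


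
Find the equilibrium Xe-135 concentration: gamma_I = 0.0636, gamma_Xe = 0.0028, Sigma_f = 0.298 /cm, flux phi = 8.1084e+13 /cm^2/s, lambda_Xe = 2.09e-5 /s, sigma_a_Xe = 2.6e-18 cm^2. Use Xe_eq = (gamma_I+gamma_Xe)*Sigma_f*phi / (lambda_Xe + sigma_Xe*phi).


Xe_eq = (gamma_I + gamma_Xe) * Sigma_f * phi / (lambda_Xe + sigma_Xe * phi)
Numerator = (0.0636 + 0.0028) * 0.298 * 8.1084e+13 = 1.604425e+12
Denominator = 2.09e-5 + 2.6e-18 * 8.1084e+13 = 2.317184e-04
Xe_eq = 1.604425e+12 / 2.317184e-04 = 6.9240e+15 /cm^3

6.9240e+15


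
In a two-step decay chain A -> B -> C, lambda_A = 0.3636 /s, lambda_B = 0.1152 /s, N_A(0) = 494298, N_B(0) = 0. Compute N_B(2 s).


N_B(t) = lambda_A * N_A0 / (lambda_B - lambda_A) * [exp(-lambda_A*t) - exp(-lambda_B*t)]
exp(-0.3636*2) = 0.4832602; exp(-0.1152*2) = 0.7942159
N_B = 0.3636 * 494298 / (0.1152 - 0.3636) * (0.4832602 - 0.7942159)
N_B = 224988

224988


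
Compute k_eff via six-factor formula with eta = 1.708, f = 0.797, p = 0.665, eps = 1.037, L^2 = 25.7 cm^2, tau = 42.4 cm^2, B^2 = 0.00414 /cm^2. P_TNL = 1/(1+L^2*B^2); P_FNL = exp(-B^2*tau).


k_inf = eta*f*p*eps = 1.708*0.797*0.665*1.037 = 0.9387427
P_TNL = 1/(1 + L^2*B^2) = 1/(1 + 25.7*0.00414) = 0.9038339
P_FNL = exp(-B^2*tau) = exp(-0.00414*42.4) = 0.8390072
k_eff = k_inf * P_TNL * P_FNL = 0.9387427 * 0.9038339 * 0.8390072
k_eff = 0.71187

0.71187


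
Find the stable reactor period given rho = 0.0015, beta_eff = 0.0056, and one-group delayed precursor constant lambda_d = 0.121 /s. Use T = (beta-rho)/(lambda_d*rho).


T = (beta - rho) / (lambda_d * rho)
T = (0.0056 - 0.0015) / (0.121 * 0.0015)
T = 22.590 s

22.590


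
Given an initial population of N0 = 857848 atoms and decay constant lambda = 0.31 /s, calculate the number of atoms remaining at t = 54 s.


N = N0 * exp(-lambda * t)
N = 857848 * exp(-0.31 * 54)
N = 0.046060

0.046060


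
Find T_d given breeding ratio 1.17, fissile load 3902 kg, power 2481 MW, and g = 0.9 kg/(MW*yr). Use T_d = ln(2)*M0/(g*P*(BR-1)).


Breeding gain G = BR - 1 = 1.17 - 1 = 0.17
Fissile production rate = g * P * G = 0.9 * 2481 * 0.17 = 379.593 kg/yr
T_d = ln(2) * M0 / (g * P * G)
T_d = ln(2) * 3902 / 379.593 = 7.1252 yr

7.1252


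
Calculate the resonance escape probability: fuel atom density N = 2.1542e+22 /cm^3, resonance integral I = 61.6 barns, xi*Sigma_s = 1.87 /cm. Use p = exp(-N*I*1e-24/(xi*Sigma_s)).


p = exp(-N * I * 1e-24 / (xi*Sigma_s))
p = exp(-2.1542e+22 * 61.6 * 1e-24 / 1.87)
p = 0.49183

0.49183


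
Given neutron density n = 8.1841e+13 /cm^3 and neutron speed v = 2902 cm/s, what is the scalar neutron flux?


phi = n * v
phi = 8.1841e+13 * 2902
phi = 2.3750e+17 /cm^2/s

2.3750e+17


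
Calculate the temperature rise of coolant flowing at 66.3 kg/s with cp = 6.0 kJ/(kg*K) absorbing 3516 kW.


dT = Q / (m_dot * cp)
dT = 3516 / (66.3 * 6.0)
dT = 8.8386 C

8.8386


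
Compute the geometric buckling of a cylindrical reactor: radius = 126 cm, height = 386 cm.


B^2 = (2.405/R)^2 + (pi/H)^2
B^2 = (2.405/126)^2 + (pi/386)^2
B^2 = 4.3057e-04 /cm^2

4.3057e-04


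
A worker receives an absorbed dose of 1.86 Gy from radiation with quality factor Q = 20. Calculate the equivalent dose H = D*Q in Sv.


H = D * Q
H = 1.86 * 20
H = 37.200 Sv

37.200


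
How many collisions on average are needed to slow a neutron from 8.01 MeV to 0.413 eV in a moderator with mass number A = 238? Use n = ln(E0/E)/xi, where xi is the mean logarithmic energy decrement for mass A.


xi = 1 + (A-1)^2/(2A)*ln((A-1)/(A+1)) = 0.008379872 (for A = 238)
n = ln(E0/E) / xi
n = ln(8.01e6 / 0.413) / 0.008379872
n = ln(1.939467e+07) / 0.008379872 = 2002.5

2002.5


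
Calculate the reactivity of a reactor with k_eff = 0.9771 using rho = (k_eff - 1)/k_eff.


rho = (k_eff - 1) / k_eff
rho = (0.9771 - 1) / 0.9771
rho = -0.023437

-0.023437


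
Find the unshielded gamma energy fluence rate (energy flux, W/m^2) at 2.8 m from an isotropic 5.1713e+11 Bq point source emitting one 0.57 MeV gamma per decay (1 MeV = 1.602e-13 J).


psi = A * E * 1.602e-13 / (4*pi*r^2)
psi = 5.1713e+11 * 0.57 * 1.602e-13 / (4*pi*2.8^2)
psi = 4.7930e-04 W/m^2

4.7930e-04


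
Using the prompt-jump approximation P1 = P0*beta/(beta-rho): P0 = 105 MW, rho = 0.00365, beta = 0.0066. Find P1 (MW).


P1/P0 = beta / (beta - rho)
P1/P0 = 0.0066 / (0.0066 - 0.00365) = 2.237288
P1 = 105 * 2.237288 = 234.92 MW

234.92


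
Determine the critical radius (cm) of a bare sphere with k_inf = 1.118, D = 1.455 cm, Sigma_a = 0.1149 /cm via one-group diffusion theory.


L^2 = D / Sigma_a = 1.455 / 0.1149 = 12.66319 cm^2
B_m^2 = (k_inf - 1) / L^2 = (1.118 - 1) / 12.66319 = 0.009318347 /cm^2
For a bare sphere: B_g = pi/R, so R_c = pi / sqrt(B_m^2)
R_c = pi / sqrt(0.009318347) = 32.545 cm

32.545


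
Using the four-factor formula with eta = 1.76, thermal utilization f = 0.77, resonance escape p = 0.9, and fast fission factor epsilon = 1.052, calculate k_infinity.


k_inf = eta * f * p * epsilon
k_inf = 1.76 * 0.77 * 0.9 * 1.052
k_inf = 1.2831

1.2831


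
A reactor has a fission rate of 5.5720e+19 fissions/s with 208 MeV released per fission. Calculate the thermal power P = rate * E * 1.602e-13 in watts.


P = fission_rate * E_MeV * 1.602e-13
P = 5.5720e+19 * 208 * 1.602e-13
P = 1.8567e+09 W

1.8567e+09


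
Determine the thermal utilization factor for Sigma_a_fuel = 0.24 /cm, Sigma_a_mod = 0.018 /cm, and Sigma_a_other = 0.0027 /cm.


f = Sigma_a_fuel / (Sigma_a_fuel + Sigma_a_mod + Sigma_a_other)
f = 0.24 / (0.24 + 0.018 + 0.0027)
f = 0.92060

0.92060


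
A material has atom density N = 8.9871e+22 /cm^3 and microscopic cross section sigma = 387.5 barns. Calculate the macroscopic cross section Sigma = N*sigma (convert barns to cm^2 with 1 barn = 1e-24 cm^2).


Sigma = N * sigma_barns * 1e-24
Sigma = 8.9871e+22 * 387.5 * 1e-24
Sigma = 34.825 /cm

34.825


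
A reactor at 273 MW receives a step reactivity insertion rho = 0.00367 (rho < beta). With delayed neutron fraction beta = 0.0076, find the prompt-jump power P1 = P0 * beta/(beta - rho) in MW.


P1/P0 = beta / (beta - rho)
P1/P0 = 0.0076 / (0.0076 - 0.00367) = 1.933842
P1 = 273 * 1.933842 = 527.94 MW

527.94


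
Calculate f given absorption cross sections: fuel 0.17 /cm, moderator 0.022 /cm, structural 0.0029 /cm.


f = Sigma_a_fuel / (Sigma_a_fuel + Sigma_a_mod + Sigma_a_other)
f = 0.17 / (0.17 + 0.022 + 0.0029)
f = 0.87224

0.87224


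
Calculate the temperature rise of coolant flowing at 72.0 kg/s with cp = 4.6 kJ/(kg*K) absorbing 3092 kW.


dT = Q / (m_dot * cp)
dT = 3092 / (72.0 * 4.6)
dT = 9.3357 C

9.3357


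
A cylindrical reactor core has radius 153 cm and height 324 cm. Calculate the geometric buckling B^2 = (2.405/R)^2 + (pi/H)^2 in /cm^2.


B^2 = (2.405/R)^2 + (pi/H)^2
B^2 = (2.405/153)^2 + (pi/324)^2
B^2 = 3.4110e-04 /cm^2

3.4110e-04


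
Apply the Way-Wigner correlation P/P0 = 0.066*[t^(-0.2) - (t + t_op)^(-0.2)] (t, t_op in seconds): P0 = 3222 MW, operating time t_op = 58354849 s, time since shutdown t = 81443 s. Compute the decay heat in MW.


P/P0 = 0.066 * [t^(-0.2) - (t + t_op)^(-0.2)]
P/P0 = 0.066 * [81443^(-0.2) - (81443 + 58354849)^(-0.2)]
P/P0 = 0.066 * [0.1041908 - 0.02796813] = 0.005030696
P = 3222 * 0.005030696 = 16.209 MW

16.209


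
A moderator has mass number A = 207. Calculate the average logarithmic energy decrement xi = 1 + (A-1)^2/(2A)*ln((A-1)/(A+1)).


xi = 1 + (A-1)^2/(2A) * ln((A-1)/(A+1))
xi = 1 + (207-1)^2/(2*207) * ln((207-1)/(207 +1))
xi = 0.0096308

0.0096308


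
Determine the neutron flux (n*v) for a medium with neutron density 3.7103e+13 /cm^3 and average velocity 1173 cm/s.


phi = n * v
phi = 3.7103e+13 * 1173
phi = 4.3522e+16 /cm^2/s

4.3522e+16


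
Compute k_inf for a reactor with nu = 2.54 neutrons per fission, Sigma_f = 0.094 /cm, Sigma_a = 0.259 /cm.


k_inf = nu * Sigma_f / Sigma_a
k_inf = 2.54 * 0.094 / 0.259
k_inf = 0.92185

0.92185


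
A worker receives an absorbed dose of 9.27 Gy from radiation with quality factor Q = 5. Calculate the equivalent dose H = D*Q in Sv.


H = D * Q
H = 9.27 * 5
H = 46.350 Sv

46.350


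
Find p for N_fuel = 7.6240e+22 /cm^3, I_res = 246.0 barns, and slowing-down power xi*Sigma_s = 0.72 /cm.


p = exp(-N * I * 1e-24 / (xi*Sigma_s))
p = exp(-7.6240e+22 * 246.0 * 1e-24 / 0.72)
p = 4.8664e-12

4.8664e-12


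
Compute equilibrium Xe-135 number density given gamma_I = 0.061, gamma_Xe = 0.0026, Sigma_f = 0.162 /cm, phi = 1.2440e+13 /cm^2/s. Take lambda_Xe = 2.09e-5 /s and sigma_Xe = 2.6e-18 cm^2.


Xe_eq = (gamma_I + gamma_Xe) * Sigma_f * phi / (lambda_Xe + sigma_Xe * phi)
Numerator = (0.061 + 0.0026) * 0.162 * 1.2440e+13 = 1.281718e+11
Denominator = 2.09e-5 + 2.6e-18 * 1.2440e+13 = 5.324400e-05
Xe_eq = 1.281718e+11 / 5.324400e-05 = 2.4073e+15 /cm^3

2.4073e+15


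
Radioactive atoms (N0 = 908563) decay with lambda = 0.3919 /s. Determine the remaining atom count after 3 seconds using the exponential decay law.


N = N0 * exp(-lambda * t)
N = 908563 * exp(-0.3919 * 3)
N = 280385

280385


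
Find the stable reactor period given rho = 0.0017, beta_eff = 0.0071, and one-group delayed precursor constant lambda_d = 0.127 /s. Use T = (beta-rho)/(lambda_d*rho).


T = (beta - rho) / (lambda_d * rho)
T = (0.0071 - 0.0017) / (0.127 * 0.0017)
T = 25.012 s

25.012


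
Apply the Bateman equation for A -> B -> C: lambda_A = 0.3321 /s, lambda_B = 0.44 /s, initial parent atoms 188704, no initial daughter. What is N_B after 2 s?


N_B(t) = lambda_A * N_A0 / (lambda_B - lambda_A) * [exp(-lambda_A*t) - exp(-lambda_B*t)]
exp(-0.3321*2) = 0.5146851; exp(-0.44*2) = 0.4147829
N_B = 0.3321 * 188704 / (0.44 - 0.3321) * (0.5146851 - 0.4147829)
N_B = 58023

58023


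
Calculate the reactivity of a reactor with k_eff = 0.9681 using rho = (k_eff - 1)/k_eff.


rho = (k_eff - 1) / k_eff
rho = (0.9681 - 1) / 0.9681
rho = -0.032951

-0.032951


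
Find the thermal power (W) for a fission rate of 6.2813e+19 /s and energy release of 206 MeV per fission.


P = fission_rate * E_MeV * 1.602e-13
P = 6.2813e+19 * 206 * 1.602e-13
P = 2.0729e+09 W

2.0729e+09


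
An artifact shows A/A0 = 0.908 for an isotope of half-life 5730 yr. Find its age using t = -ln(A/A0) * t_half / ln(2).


lambda = ln(2) / t_half = ln(2) / 5730 = 1.209681e-04 /yr
t = -ln(A/A0) / lambda
t = -ln(0.908) / 1.209681e-04
t = 797.82 yr

797.82


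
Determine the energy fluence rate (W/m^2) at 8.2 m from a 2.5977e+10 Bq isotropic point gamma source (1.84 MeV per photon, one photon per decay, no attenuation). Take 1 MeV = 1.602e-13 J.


psi = A * E * 1.602e-13 / (4*pi*r^2)
psi = 2.5977e+10 * 1.84 * 1.602e-13 / (4*pi*8.2^2)
psi = 9.0622e-06 W/m^2

9.0622e-06


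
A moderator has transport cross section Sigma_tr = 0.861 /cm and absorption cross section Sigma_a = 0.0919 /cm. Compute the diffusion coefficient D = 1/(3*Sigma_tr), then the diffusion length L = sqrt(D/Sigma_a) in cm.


D = 1 / (3 * Sigma_tr) = 1 / (3 * 0.861) = 0.3871467 cm
L = sqrt(D / Sigma_a)
L = sqrt(0.3871467 / 0.0919)
L = 2.0525 cm

2.0525


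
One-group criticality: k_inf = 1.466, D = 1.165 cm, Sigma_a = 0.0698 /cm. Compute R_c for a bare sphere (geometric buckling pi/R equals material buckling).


L^2 = D / Sigma_a = 1.165 / 0.0698 = 16.69054 cm^2
B_m^2 = (k_inf - 1) / L^2 = (1.466 - 1) / 16.69054 = 0.02792001 /cm^2
For a bare sphere: B_g = pi/R, so R_c = pi / sqrt(B_m^2)
R_c = pi / sqrt(0.02792001) = 18.801 cm

18.801


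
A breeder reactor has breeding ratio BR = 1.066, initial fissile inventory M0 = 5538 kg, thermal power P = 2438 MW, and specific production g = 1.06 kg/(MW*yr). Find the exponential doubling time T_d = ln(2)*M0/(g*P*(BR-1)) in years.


Breeding gain G = BR - 1 = 1.066 - 1 = 0.066
Fissile production rate = g * P * G = 1.06 * 2438 * 0.066 = 170.56248 kg/yr
T_d = ln(2) * M0 / (g * P * G)
T_d = ln(2) * 5538 / 170.56248 = 22.506 yr

22.506


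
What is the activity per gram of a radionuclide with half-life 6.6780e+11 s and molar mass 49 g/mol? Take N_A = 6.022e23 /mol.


lambda = ln(2) / t_half = ln(2) / 6.6780e+11 = 1.037956e-12 /s
SA = lambda * N_A / M
SA = 1.037956e-12 * 6.022e23 / 49
SA = 1.2756e+10 Bq/g

1.2756e+10


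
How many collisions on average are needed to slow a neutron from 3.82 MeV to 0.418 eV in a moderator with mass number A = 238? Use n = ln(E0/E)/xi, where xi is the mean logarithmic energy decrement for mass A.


xi = 1 + (A-1)^2/(2A)*ln((A-1)/(A+1)) = 0.008379872 (for A = 238)
n = ln(E0/E) / xi
n = ln(3.82e6 / 0.418) / 0.008379872
n = ln(9.138756e+06) / 0.008379872 = 1912.7

1912.7


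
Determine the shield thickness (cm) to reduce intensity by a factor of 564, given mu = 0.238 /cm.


x = ln(factor) / mu
x = ln(564) / 0.238
x = 26.618 cm

26.618


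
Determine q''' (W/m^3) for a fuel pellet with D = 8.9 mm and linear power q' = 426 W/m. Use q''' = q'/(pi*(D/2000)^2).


r = D / 2 / 1000 = 8.9 / 2 / 1000 = 0.00445 m
q''' = q' / (pi * r^2)
q''' = 426 / (pi * 0.00445^2)
q''' = 6.8476e+06 W/m^3

6.8476e+06


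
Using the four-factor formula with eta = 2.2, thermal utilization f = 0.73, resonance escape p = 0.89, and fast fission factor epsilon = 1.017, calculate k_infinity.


k_inf = eta * f * p * epsilon
k_inf = 2.2 * 0.73 * 0.89 * 1.017
k_inf = 1.4536

1.4536


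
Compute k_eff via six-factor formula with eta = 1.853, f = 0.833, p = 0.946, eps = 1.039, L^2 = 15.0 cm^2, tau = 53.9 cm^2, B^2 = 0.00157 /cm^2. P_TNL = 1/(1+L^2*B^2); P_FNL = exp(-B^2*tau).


k_inf = eta*f*p*eps = 1.853*0.833*0.946*1.039 = 1.517145
P_TNL = 1/(1 + L^2*B^2) = 1/(1 + 15.0*0.00157) = 0.9769918
P_FNL = exp(-B^2*tau) = exp(-0.00157*53.9) = 0.9188586
k_eff = k_inf * P_TNL * P_FNL = 1.517145 * 0.9769918 * 0.9188586
k_eff = 1.3620

1.3620


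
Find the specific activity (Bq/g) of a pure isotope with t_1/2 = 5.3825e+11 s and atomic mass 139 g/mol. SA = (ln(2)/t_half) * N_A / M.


lambda = ln(2) / t_half = ln(2) / 5.3825e+11 = 1.287779e-12 /s
SA = lambda * N_A / M
SA = 1.287779e-12 * 6.022e23 / 139
SA = 5.5791e+09 Bq/g

5.5791e+09


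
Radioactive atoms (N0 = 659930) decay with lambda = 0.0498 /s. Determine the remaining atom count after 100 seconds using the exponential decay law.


N = N0 * exp(-lambda * t)
N = 659930 * exp(-0.0498 * 100)
N = 4536.4

4536.4


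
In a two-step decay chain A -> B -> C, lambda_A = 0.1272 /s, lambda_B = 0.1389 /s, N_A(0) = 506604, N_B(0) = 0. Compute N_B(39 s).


N_B(t) = lambda_A * N_A0 / (lambda_B - lambda_A) * [exp(-lambda_A*t) - exp(-lambda_B*t)]
exp(-0.1272*39) = 0.007007320; exp(-0.1389*39) = 0.004440004
N_B = 0.1272 * 506604 / (0.1389 - 0.1272) * (0.007007320 - 0.004440004)
N_B = 14140

14140


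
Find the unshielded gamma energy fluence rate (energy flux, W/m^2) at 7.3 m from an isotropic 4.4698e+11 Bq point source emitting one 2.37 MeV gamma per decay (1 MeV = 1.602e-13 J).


psi = A * E * 1.602e-13 / (4*pi*r^2)
psi = 4.4698e+11 * 2.37 * 1.602e-13 / (4*pi*7.3^2)
psi = 2.5342e-04 W/m^2

2.5342e-04


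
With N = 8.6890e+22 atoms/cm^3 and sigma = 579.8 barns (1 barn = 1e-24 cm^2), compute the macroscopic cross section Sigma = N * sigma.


Sigma = N * sigma_barns * 1e-24
Sigma = 8.6890e+22 * 579.8 * 1e-24
Sigma = 50.379 /cm

50.379


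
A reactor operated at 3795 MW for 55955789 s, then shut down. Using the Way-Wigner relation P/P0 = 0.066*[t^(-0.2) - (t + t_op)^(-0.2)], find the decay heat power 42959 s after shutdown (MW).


P/P0 = 0.066 * [t^(-0.2) - (t + t_op)^(-0.2)]
P/P0 = 0.066 * [42959^(-0.2) - (42959 + 55955789)^(-0.2)]
P/P0 = 0.066 * [0.1184102 - 0.02820748] = 0.005953380
P = 3795 * 0.005953380 = 22.593 MW

22.593


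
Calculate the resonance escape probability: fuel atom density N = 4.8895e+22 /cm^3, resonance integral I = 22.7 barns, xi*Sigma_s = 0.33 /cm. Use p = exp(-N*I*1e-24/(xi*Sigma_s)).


p = exp(-N * I * 1e-24 / (xi*Sigma_s))
p = exp(-4.8895e+22 * 22.7 * 1e-24 / 0.33)
p = 0.034618

0.034618


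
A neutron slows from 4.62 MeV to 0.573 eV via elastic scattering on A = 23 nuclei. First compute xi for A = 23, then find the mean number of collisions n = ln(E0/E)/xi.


xi = 1 + (A-1)^2/(2A)*ln((A-1)/(A+1)) = 0.08448899 (for A = 23)
n = ln(E0/E) / xi
n = ln(4.62e6 / 0.573) / 0.08448899
n = ln(8.062827e+06) / 0.08448899 = 188.22

188.22


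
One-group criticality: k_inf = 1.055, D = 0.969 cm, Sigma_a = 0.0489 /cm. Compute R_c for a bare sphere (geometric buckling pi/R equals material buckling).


L^2 = D / Sigma_a = 0.969 / 0.0489 = 19.81595 cm^2
B_m^2 = (k_inf - 1) / L^2 = (1.055 - 1) / 19.81595 = 0.002775542 /cm^2
For a bare sphere: B_g = pi/R, so R_c = pi / sqrt(B_m^2)
R_c = pi / sqrt(0.002775542) = 59.632 cm

59.632


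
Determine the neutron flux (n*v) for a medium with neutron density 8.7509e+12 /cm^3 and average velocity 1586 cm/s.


phi = n * v
phi = 8.7509e+12 * 1586
phi = 1.3879e+16 /cm^2/s

1.3879e+16


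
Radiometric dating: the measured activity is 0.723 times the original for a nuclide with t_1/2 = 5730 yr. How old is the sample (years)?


lambda = ln(2) / t_half = ln(2) / 5730 = 1.209681e-04 /yr
t = -ln(A/A0) / lambda
t = -ln(0.723) / 1.209681e-04
t = 2681.3 yr

2681.3


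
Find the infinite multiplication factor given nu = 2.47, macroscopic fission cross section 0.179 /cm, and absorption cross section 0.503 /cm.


k_inf = nu * Sigma_f / Sigma_a
k_inf = 2.47 * 0.179 / 0.503
k_inf = 0.87899

0.87899


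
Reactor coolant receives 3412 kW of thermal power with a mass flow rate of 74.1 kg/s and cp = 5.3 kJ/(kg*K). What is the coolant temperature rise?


dT = Q / (m_dot * cp)
dT = 3412 / (74.1 * 5.3)
dT = 8.6879 C

8.6879


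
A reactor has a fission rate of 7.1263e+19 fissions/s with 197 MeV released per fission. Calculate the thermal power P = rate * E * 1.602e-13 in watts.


P = fission_rate * E_MeV * 1.602e-13
P = 7.1263e+19 * 197 * 1.602e-13
P = 2.2490e+09 W

2.2490e+09


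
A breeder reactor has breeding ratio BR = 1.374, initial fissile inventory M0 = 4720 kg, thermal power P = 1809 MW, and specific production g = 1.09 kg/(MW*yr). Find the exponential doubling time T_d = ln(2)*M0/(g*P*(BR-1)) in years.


Breeding gain G = BR - 1 = 1.374 - 1 = 0.374
Fissile production rate = g * P * G = 1.09 * 1809 * 0.374 = 737.45694 kg/yr
T_d = ln(2) * M0 / (g * P * G)
T_d = ln(2) * 4720 / 737.45694 = 4.4364 yr

4.4364


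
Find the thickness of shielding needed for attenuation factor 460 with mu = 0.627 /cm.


x = ln(factor) / mu
x = ln(460) / 0.627
x = 9.7787 cm

9.7787


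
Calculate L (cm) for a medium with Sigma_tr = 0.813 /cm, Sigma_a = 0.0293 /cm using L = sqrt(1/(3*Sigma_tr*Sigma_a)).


D = 1 / (3 * Sigma_tr) = 1 / (3 * 0.813) = 0.4100041 cm
L = sqrt(D / Sigma_a)
L = sqrt(0.4100041 / 0.0293)
L = 3.7408 cm

3.7408


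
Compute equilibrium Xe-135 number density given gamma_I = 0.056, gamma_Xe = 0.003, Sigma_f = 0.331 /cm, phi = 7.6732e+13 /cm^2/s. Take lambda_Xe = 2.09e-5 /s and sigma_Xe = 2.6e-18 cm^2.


Xe_eq = (gamma_I + gamma_Xe) * Sigma_f * phi / (lambda_Xe + sigma_Xe * phi)
Numerator = (0.056 + 0.003) * 0.331 * 7.6732e+13 = 1.498499e+12
Denominator = 2.09e-5 + 2.6e-18 * 7.6732e+13 = 2.204032e-04
Xe_eq = 1.498499e+12 / 2.204032e-04 = 6.7989e+15 /cm^3

6.7989e+15


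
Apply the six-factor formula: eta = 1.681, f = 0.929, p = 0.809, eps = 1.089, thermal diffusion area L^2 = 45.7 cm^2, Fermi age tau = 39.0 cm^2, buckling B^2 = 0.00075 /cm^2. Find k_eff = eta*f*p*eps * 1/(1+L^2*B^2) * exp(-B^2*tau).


k_inf = eta*f*p*eps = 1.681*0.929*0.809*1.089 = 1.375814
P_TNL = 1/(1 + L^2*B^2) = 1/(1 + 45.7*0.00075) = 0.9668608
P_FNL = exp(-B^2*tau) = exp(-0.00075*39.0) = 0.9711736
k_eff = k_inf * P_TNL * P_FNL = 1.375814 * 0.9668608 * 0.9711736
k_eff = 1.2919

1.2919


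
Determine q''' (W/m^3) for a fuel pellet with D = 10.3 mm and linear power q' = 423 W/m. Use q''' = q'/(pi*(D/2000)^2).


r = D / 2 / 1000 = 10.3 / 2 / 1000 = 0.00515 m
q''' = q' / (pi * r^2)
q''' = 423 / (pi * 0.00515^2)
q''' = 5.0766e+06 W/m^3

5.0766e+06


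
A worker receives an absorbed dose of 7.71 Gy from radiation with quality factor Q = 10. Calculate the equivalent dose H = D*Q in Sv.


H = D * Q
H = 7.71 * 10
H = 77.100 Sv

77.100


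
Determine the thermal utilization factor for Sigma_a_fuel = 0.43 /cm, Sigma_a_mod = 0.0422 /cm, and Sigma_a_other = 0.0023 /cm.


f = Sigma_a_fuel / (Sigma_a_fuel + Sigma_a_mod + Sigma_a_other)
f = 0.43 / (0.43 + 0.0422 + 0.0023)
f = 0.90622

0.90622


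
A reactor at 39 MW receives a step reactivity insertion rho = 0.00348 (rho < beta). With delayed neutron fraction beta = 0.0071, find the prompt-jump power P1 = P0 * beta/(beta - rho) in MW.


P1/P0 = beta / (beta - rho)
P1/P0 = 0.0071 / (0.0071 - 0.00348) = 1.961326
P1 = 39 * 1.961326 = 76.492 MW

76.492


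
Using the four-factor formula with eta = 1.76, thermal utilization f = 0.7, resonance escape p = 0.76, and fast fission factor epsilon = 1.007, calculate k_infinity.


k_inf = eta * f * p * epsilon
k_inf = 1.76 * 0.7 * 0.76 * 1.007
k_inf = 0.94287

0.94287


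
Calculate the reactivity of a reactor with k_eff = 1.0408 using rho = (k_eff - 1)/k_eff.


rho = (k_eff - 1) / k_eff
rho = (1.0408 - 1) / 1.0408
rho = 0.039201

0.039201


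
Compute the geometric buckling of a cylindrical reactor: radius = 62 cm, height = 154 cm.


B^2 = (2.405/R)^2 + (pi/H)^2
B^2 = (2.405/62)^2 + (pi/154)^2
B^2 = 0.0019208 /cm^2

0.0019208


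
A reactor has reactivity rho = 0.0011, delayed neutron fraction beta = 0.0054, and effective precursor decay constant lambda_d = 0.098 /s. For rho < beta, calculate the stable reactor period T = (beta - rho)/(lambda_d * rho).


T = (beta - rho) / (lambda_d * rho)
T = (0.0054 - 0.0011) / (0.098 * 0.0011)
T = 39.889 s

39.889


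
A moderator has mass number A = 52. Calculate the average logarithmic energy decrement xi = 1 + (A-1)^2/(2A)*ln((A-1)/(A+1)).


xi = 1 + (A-1)^2/(2A) * ln((A-1)/(A+1))
xi = 1 + (52-1)^2/(2*52) * ln((52-1)/(52 +1))
xi = 0.037973

0.037973


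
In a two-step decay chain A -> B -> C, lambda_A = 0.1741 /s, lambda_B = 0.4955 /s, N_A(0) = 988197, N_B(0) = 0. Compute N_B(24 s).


N_B(t) = lambda_A * N_A0 / (lambda_B - lambda_A) * [exp(-lambda_A*t) - exp(-lambda_B*t)]
exp(-0.1741*24) = 0.01532300; exp(-0.4955*24) = 6.844946e-06
N_B = 0.1741 * 988197 / (0.4955 - 0.1741) * (0.01532300 - 6.844946e-06)
N_B = 8198.7

8198.7


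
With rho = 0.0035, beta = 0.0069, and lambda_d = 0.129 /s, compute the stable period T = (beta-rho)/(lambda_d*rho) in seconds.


T = (beta - rho) / (lambda_d * rho)
T = (0.0069 - 0.0035) / (0.129 * 0.0035)
T = 7.5305 s

7.5305


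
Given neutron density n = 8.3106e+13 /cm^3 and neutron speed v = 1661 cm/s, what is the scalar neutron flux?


phi = n * v
phi = 8.3106e+13 * 1661
phi = 1.3804e+17 /cm^2/s

1.3804e+17


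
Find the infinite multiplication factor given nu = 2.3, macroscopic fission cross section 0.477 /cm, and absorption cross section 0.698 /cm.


k_inf = nu * Sigma_f / Sigma_a
k_inf = 2.3 * 0.477 / 0.698
k_inf = 1.5718

1.5718


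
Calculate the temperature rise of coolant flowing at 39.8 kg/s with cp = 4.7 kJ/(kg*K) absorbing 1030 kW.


dT = Q / (m_dot * cp)
dT = 1030 / (39.8 * 4.7)
dT = 5.5063 C

5.5063


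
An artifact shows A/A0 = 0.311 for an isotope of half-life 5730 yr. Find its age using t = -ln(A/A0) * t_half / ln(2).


lambda = ln(2) / t_half = ln(2) / 5730 = 1.209681e-04 /yr
t = -ln(A/A0) / lambda
t = -ln(0.311) / 1.209681e-04
t = 9655.1 yr

9655.1


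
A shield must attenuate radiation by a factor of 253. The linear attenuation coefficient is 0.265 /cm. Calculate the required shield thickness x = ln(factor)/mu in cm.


x = ln(factor) / mu
x = ln(253) / 0.265
x = 20.881 cm

20.881


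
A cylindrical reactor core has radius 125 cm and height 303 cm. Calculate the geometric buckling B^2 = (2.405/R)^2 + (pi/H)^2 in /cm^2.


B^2 = (2.405/R)^2 + (pi/H)^2
B^2 = (2.405/125)^2 + (pi/303)^2
B^2 = 4.7768e-04 /cm^2

4.7768e-04


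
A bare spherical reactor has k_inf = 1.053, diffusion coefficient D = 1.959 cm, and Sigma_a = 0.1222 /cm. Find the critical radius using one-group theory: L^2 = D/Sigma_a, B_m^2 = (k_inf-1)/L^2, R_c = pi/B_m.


L^2 = D / Sigma_a = 1.959 / 0.1222 = 16.03110 cm^2
B_m^2 = (k_inf - 1) / L^2 = (1.053 - 1) / 16.03110 = 0.003306074 /cm^2
For a bare sphere: B_g = pi/R, so R_c = pi / sqrt(B_m^2)
R_c = pi / sqrt(0.003306074) = 54.638 cm

54.638


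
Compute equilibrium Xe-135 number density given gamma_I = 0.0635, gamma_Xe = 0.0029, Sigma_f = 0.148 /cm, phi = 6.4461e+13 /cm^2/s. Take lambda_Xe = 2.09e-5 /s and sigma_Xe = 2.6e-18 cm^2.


Xe_eq = (gamma_I + gamma_Xe) * Sigma_f * phi / (lambda_Xe + sigma_Xe * phi)
Numerator = (0.0635 + 0.0029) * 0.148 * 6.4461e+13 = 6.334711e+11
Denominator = 2.09e-5 + 2.6e-18 * 6.4461e+13 = 1.884986e-04
Xe_eq = 6.334711e+11 / 1.884986e-04 = 3.3606e+15 /cm^3

3.3606e+15


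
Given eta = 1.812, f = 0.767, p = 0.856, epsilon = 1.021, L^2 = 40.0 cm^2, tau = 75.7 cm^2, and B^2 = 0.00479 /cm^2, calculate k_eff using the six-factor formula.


k_inf = eta*f*p*eps = 1.812*0.767*0.856*1.021 = 1.214655
P_TNL = 1/(1 + L^2*B^2) = 1/(1 + 40.0*0.00479) = 0.8392078
P_FNL = exp(-B^2*tau) = exp(-0.00479*75.7) = 0.6958626
k_eff = k_inf * P_TNL * P_FNL = 1.214655 * 0.8392078 * 0.6958626
k_eff = 0.70933

0.70933


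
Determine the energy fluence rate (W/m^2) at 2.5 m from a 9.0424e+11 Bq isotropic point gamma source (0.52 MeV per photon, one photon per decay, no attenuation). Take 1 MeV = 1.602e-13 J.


psi = A * E * 1.602e-13 / (4*pi*r^2)
psi = 9.0424e+11 * 0.52 * 1.602e-13 / (4*pi*2.5^2)
psi = 9.5909e-04 W/m^2

9.5909e-04


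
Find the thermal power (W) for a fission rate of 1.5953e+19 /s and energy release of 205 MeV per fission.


P = fission_rate * E_MeV * 1.602e-13
P = 1.5953e+19 * 205 * 1.602e-13
P = 5.2391e+08 W

5.2391e+08


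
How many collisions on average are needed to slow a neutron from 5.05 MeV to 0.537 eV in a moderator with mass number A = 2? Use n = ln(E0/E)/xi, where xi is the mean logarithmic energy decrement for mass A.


xi = 1 + (A-1)^2/(2A)*ln((A-1)/(A+1)) = 0.7253469 (for A = 2)
n = ln(E0/E) / xi
n = ln(5.05e6 / 0.537) / 0.7253469
n = ln(9.404097e+06) / 0.7253469 = 22.137

22.137


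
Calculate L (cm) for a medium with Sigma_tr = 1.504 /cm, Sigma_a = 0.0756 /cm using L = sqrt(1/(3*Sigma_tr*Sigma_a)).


D = 1 / (3 * Sigma_tr) = 1 / (3 * 1.504) = 0.2216312 cm
L = sqrt(D / Sigma_a)
L = sqrt(0.2216312 / 0.0756)
L = 1.7122 cm

1.7122


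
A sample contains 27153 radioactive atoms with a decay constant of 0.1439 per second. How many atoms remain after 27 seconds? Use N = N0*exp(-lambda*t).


N = N0 * exp(-lambda * t)
N = 27153 * exp(-0.1439 * 27)
N = 557.77

557.77


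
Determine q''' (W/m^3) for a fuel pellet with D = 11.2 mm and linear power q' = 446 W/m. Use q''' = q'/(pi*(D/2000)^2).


r = D / 2 / 1000 = 11.2 / 2 / 1000 = 0.0056 m
q''' = q' / (pi * r^2)
q''' = 446 / (pi * 0.0056^2)
q''' = 4.5270e+06 W/m^3

4.5270e+06


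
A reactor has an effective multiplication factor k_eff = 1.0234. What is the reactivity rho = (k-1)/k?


rho = (k_eff - 1) / k_eff
rho = (1.0234 - 1) / 1.0234
rho = 0.022865

0.022865


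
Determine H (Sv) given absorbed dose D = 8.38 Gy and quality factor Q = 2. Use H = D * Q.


H = D * Q
H = 8.38 * 2
H = 16.760 Sv

16.760


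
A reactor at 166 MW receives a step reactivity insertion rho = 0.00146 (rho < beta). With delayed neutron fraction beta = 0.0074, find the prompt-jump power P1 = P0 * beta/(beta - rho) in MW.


P1/P0 = beta / (beta - rho)
P1/P0 = 0.0074 / (0.0074 - 0.00146) = 1.245791
P1 = 166 * 1.245791 = 206.80 MW

206.80


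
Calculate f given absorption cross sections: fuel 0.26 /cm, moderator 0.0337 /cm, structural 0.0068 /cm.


f = Sigma_a_fuel / (Sigma_a_fuel + Sigma_a_mod + Sigma_a_other)
f = 0.26 / (0.26 + 0.0337 + 0.0068)
f = 0.86522

0.86522


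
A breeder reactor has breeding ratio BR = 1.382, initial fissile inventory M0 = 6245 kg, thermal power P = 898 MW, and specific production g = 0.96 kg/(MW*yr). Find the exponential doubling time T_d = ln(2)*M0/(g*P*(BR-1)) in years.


Breeding gain G = BR - 1 = 1.382 - 1 = 0.382
Fissile production rate = g * P * G = 0.96 * 898 * 0.382 = 329.31456 kg/yr
T_d = ln(2) * M0 / (g * P * G)
T_d = ln(2) * 6245 / 329.31456 = 13.145 yr

13.145


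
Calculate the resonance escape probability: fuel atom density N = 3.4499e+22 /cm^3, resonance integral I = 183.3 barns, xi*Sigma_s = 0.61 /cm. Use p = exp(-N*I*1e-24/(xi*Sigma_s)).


p = exp(-N * I * 1e-24 / (xi*Sigma_s))
p = exp(-3.4499e+22 * 183.3 * 1e-24 / 0.61)
p = 3.1464e-05

3.1464e-05


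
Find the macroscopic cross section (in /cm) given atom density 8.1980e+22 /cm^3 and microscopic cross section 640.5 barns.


Sigma = N * sigma_barns * 1e-24
Sigma = 8.1980e+22 * 640.5 * 1e-24
Sigma = 52.508 /cm

52.508


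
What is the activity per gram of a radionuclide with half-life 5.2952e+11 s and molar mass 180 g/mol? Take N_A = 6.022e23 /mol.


lambda = ln(2) / t_half = ln(2) / 5.2952e+11 = 1.309010e-12 /s
SA = lambda * N_A / M
SA = 1.309010e-12 * 6.022e23 / 180
SA = 4.3794e+09 Bq/g

4.3794e+09


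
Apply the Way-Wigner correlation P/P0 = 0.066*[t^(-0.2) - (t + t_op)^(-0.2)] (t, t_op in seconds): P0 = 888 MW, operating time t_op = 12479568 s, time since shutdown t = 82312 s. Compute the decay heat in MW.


P/P0 = 0.066 * [t^(-0.2) - (t + t_op)^(-0.2)]
P/P0 = 0.066 * [82312^(-0.2) - (82312 + 12479568)^(-0.2)]
P/P0 = 0.066 * [0.1039698 - 0.03803549] = 0.004351664
P = 888 * 0.004351664 = 3.8643 MW

3.8643
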